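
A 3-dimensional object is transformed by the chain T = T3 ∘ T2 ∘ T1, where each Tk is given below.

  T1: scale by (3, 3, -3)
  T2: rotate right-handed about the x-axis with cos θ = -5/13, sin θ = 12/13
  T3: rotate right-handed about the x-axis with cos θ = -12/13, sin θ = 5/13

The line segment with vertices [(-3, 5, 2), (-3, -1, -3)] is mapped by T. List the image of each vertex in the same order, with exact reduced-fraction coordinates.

image vertices: (-9, -6, -15), (-9, 9, 3)

T1 scale by (3, 3, -3): (-3, 5, 2) → (-9, 15, -6); (-3, -1, -3) → (-9, -3, 9)
T2 rotate right-handed about the x-axis with cos θ = -5/13, sin θ = 12/13: (-9, 15, -6) → (-9, -3/13, 210/13); (-9, -3, 9) → (-9, -93/13, -81/13)
T3 rotate right-handed about the x-axis with cos θ = -12/13, sin θ = 5/13: (-9, -3/13, 210/13) → (-9, -6, -15); (-9, -93/13, -81/13) → (-9, 9, 3)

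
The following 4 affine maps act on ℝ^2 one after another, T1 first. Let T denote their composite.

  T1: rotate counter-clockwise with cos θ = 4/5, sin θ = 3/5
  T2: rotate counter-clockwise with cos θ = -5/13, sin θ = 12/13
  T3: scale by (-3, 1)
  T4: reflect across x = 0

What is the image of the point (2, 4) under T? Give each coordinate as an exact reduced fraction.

T(p) = (-732/65, -158/65)

T1 rotate counter-clockwise with cos θ = 4/5, sin θ = 3/5: (2, 4) → (-4/5, 22/5)
T2 rotate counter-clockwise with cos θ = -5/13, sin θ = 12/13: (-4/5, 22/5) → (-244/65, -158/65)
T3 scale by (-3, 1): (-244/65, -158/65) → (732/65, -158/65)
T4 reflect across x = 0: (732/65, -158/65) → (-732/65, -158/65)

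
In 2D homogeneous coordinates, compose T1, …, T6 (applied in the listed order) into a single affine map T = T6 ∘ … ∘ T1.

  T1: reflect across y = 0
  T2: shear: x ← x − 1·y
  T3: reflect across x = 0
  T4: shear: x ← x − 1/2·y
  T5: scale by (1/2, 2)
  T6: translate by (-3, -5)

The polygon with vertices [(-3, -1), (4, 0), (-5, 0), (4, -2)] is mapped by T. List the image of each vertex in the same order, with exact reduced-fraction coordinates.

image vertices: (-5/4, -3), (-5, -5), (-1/2, -5), (-9/2, -1)

T1 reflect across y = 0: (-3, -1) → (-3, 1); (4, 0) → (4, 0); (-5, 0) → (-5, 0); (4, -2) → (4, 2)
T2 shear: x ← x − 1·y: (-3, 1) → (-4, 1); (4, 0) → (4, 0); (-5, 0) → (-5, 0); (4, 2) → (2, 2)
T3 reflect across x = 0: (-4, 1) → (4, 1); (4, 0) → (-4, 0); (-5, 0) → (5, 0); (2, 2) → (-2, 2)
T4 shear: x ← x − 1/2·y: (4, 1) → (7/2, 1); (-4, 0) → (-4, 0); (5, 0) → (5, 0); (-2, 2) → (-3, 2)
T5 scale by (1/2, 2): (7/2, 1) → (7/4, 2); (-4, 0) → (-2, 0); (5, 0) → (5/2, 0); (-3, 2) → (-3/2, 4)
T6 translate by (-3, -5): (7/4, 2) → (-5/4, -3); (-2, 0) → (-5, -5); (5/2, 0) → (-1/2, -5); (-3/2, 4) → (-9/2, -1)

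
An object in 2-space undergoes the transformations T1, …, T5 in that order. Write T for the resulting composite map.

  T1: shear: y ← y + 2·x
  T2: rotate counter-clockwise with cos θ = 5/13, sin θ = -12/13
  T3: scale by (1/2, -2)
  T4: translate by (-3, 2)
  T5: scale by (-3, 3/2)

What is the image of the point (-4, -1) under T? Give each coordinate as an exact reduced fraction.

T1 shear: y ← y + 2·x: (-4, -1) → (-4, -9)
T2 rotate counter-clockwise with cos θ = 5/13, sin θ = -12/13: (-4, -9) → (-128/13, 3/13)
T3 scale by (1/2, -2): (-128/13, 3/13) → (-64/13, -6/13)
T4 translate by (-3, 2): (-64/13, -6/13) → (-103/13, 20/13)
T5 scale by (-3, 3/2): (-103/13, 20/13) → (309/13, 30/13)

T(p) = (309/13, 30/13)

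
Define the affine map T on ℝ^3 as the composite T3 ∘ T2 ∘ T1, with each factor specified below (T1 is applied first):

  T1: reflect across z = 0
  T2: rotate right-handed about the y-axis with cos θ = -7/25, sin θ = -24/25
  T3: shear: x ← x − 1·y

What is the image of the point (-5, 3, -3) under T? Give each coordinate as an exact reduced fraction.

T1 reflect across z = 0: (-5, 3, -3) → (-5, 3, 3)
T2 rotate right-handed about the y-axis with cos θ = -7/25, sin θ = -24/25: (-5, 3, 3) → (-37/25, 3, -141/25)
T3 shear: x ← x − 1·y: (-37/25, 3, -141/25) → (-112/25, 3, -141/25)

T(p) = (-112/25, 3, -141/25)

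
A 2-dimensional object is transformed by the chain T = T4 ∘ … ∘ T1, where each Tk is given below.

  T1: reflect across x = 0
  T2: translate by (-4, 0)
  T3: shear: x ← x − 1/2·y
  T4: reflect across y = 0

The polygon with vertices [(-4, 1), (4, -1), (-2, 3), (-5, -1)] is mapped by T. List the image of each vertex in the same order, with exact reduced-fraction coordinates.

image vertices: (-1/2, -1), (-15/2, 1), (-7/2, -3), (3/2, 1)

T1 reflect across x = 0: (-4, 1) → (4, 1); (4, -1) → (-4, -1); (-2, 3) → (2, 3); (-5, -1) → (5, -1)
T2 translate by (-4, 0): (4, 1) → (0, 1); (-4, -1) → (-8, -1); (2, 3) → (-2, 3); (5, -1) → (1, -1)
T3 shear: x ← x − 1/2·y: (0, 1) → (-1/2, 1); (-8, -1) → (-15/2, -1); (-2, 3) → (-7/2, 3); (1, -1) → (3/2, -1)
T4 reflect across y = 0: (-1/2, 1) → (-1/2, -1); (-15/2, -1) → (-15/2, 1); (-7/2, 3) → (-7/2, -3); (3/2, -1) → (3/2, 1)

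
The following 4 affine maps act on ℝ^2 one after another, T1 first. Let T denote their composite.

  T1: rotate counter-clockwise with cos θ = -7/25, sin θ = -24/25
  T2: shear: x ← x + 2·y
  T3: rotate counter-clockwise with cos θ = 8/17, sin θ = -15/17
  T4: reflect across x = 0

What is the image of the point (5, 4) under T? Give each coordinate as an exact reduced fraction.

T(p) = (164/17, 2341/425)

T1 rotate counter-clockwise with cos θ = -7/25, sin θ = -24/25: (5, 4) → (61/25, -148/25)
T2 shear: x ← x + 2·y: (61/25, -148/25) → (-47/5, -148/25)
T3 rotate counter-clockwise with cos θ = 8/17, sin θ = -15/17: (-47/5, -148/25) → (-164/17, 2341/425)
T4 reflect across x = 0: (-164/17, 2341/425) → (164/17, 2341/425)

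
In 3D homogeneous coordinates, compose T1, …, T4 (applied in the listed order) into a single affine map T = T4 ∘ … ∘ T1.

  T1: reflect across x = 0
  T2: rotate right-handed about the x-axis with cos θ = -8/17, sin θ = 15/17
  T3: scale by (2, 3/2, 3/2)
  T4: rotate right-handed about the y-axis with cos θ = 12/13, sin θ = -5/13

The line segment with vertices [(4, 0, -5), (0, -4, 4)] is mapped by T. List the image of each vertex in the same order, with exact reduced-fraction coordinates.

T1 reflect across x = 0: (4, 0, -5) → (-4, 0, -5); (0, -4, 4) → (0, -4, 4)
T2 rotate right-handed about the x-axis with cos θ = -8/17, sin θ = 15/17: (-4, 0, -5) → (-4, 75/17, 40/17); (0, -4, 4) → (0, -28/17, -92/17)
T3 scale by (2, 3/2, 3/2): (-4, 75/17, 40/17) → (-8, 225/34, 60/17); (0, -28/17, -92/17) → (0, -42/17, -138/17)
T4 rotate right-handed about the y-axis with cos θ = 12/13, sin θ = -5/13: (-8, 225/34, 60/17) → (-1932/221, 225/34, 40/221); (0, -42/17, -138/17) → (690/221, -42/17, -1656/221)

image vertices: (-1932/221, 225/34, 40/221), (690/221, -42/17, -1656/221)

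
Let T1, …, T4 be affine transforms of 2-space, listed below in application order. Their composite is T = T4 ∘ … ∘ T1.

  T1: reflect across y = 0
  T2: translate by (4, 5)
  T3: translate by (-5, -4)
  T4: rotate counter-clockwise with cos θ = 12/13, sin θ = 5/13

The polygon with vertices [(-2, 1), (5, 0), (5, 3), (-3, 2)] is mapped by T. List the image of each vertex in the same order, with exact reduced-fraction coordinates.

T1 reflect across y = 0: (-2, 1) → (-2, -1); (5, 0) → (5, 0); (5, 3) → (5, -3); (-3, 2) → (-3, -2)
T2 translate by (4, 5): (-2, -1) → (2, 4); (5, 0) → (9, 5); (5, -3) → (9, 2); (-3, -2) → (1, 3)
T3 translate by (-5, -4): (2, 4) → (-3, 0); (9, 5) → (4, 1); (9, 2) → (4, -2); (1, 3) → (-4, -1)
T4 rotate counter-clockwise with cos θ = 12/13, sin θ = 5/13: (-3, 0) → (-36/13, -15/13); (4, 1) → (43/13, 32/13); (4, -2) → (58/13, -4/13); (-4, -1) → (-43/13, -32/13)

image vertices: (-36/13, -15/13), (43/13, 32/13), (58/13, -4/13), (-43/13, -32/13)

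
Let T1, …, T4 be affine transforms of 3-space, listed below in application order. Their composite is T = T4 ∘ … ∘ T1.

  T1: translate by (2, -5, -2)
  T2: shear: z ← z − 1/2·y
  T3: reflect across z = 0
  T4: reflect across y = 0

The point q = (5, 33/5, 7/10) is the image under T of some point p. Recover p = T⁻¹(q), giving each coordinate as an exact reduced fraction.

T1 = [1 0 0 2; 0 1 0 -5; 0 0 1 -2; 0 0 0 1]
T2·T1 = [1 0 0 2; 0 1 0 -5; 0 -1/2 1 1/2; 0 0 0 1]
T3·…·T1 = [1 0 0 2; 0 1 0 -5; 0 1/2 -1 -1/2; 0 0 0 1]
T4·…·T1 = [1 0 0 2; 0 -1 0 5; 0 1/2 -1 -1/2; 0 0 0 1]
det M = 1; M⁻¹ = [1 0 0 -2; 0 -1 0 5; 0 -1/2 -1 2; 0 0 0 1]
M⁻¹ · (5, 33/5, 7/10)ᵀ = (3, -8/5, -2)ᵀ

p = (3, -8/5, -2)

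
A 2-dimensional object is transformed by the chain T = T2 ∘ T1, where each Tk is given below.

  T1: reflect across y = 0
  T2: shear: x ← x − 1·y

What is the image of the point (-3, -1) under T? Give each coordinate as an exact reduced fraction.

T(p) = (-4, 1)

T1 reflect across y = 0: (-3, -1) → (-3, 1)
T2 shear: x ← x − 1·y: (-3, 1) → (-4, 1)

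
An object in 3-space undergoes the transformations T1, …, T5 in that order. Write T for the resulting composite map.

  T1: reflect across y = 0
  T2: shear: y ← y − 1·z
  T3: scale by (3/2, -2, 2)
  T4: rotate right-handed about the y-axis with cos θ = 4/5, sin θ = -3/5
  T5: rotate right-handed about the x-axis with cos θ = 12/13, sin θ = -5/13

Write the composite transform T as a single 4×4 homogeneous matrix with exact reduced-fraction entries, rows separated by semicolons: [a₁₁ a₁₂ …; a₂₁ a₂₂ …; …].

T = [6/5 0 -6/5 0; 9/26 24/13 32/13 0; 54/65 -10/13 46/65 0; 0 0 0 1]

T1 = [1 0 0 0; 0 -1 0 0; 0 0 1 0; 0 0 0 1]
T2·T1 = [1 0 0 0; 0 -1 -1 0; 0 0 1 0; 0 0 0 1]
T3·…·T1 = [3/2 0 0 0; 0 2 2 0; 0 0 2 0; 0 0 0 1]
T4·…·T1 = [6/5 0 -6/5 0; 0 2 2 0; 9/10 0 8/5 0; 0 0 0 1]
T5·…·T1 = [6/5 0 -6/5 0; 9/26 24/13 32/13 0; 54/65 -10/13 46/65 0; 0 0 0 1]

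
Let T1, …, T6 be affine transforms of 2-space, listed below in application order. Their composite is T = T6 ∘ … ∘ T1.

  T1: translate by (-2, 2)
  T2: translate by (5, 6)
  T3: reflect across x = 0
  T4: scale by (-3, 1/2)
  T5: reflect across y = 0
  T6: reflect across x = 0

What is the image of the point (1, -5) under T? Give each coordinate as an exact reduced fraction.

T1 translate by (-2, 2): (1, -5) → (-1, -3)
T2 translate by (5, 6): (-1, -3) → (4, 3)
T3 reflect across x = 0: (4, 3) → (-4, 3)
T4 scale by (-3, 1/2): (-4, 3) → (12, 3/2)
T5 reflect across y = 0: (12, 3/2) → (12, -3/2)
T6 reflect across x = 0: (12, -3/2) → (-12, -3/2)

T(p) = (-12, -3/2)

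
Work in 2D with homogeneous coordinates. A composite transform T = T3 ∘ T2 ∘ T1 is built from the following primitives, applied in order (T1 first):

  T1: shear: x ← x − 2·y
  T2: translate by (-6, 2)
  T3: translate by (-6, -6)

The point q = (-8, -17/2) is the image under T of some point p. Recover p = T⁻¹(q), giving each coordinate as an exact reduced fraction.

T1 = [1 -2 0; 0 1 0; 0 0 1]
T2·T1 = [1 -2 -6; 0 1 2; 0 0 1]
T3·…·T1 = [1 -2 -12; 0 1 -4; 0 0 1]
det M = 1; M⁻¹ = [1 2 20; 0 1 4; 0 0 1]
M⁻¹ · (-8, -17/2)ᵀ = (-5, -9/2)ᵀ

p = (-5, -9/2)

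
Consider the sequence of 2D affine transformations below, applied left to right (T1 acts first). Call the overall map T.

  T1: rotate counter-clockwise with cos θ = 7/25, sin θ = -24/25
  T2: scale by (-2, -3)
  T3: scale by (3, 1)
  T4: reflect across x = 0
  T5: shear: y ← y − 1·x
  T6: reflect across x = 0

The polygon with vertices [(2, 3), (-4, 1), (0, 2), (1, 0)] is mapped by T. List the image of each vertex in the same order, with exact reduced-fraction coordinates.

image vertices: (-516/25, -87/5), (24/25, -57/5), (-288/25, -66/5), (-42/25, 6/5)

T1 rotate counter-clockwise with cos θ = 7/25, sin θ = -24/25: (2, 3) → (86/25, -27/25); (-4, 1) → (-4/25, 103/25); (0, 2) → (48/25, 14/25); (1, 0) → (7/25, -24/25)
T2 scale by (-2, -3): (86/25, -27/25) → (-172/25, 81/25); (-4/25, 103/25) → (8/25, -309/25); (48/25, 14/25) → (-96/25, -42/25); (7/25, -24/25) → (-14/25, 72/25)
T3 scale by (3, 1): (-172/25, 81/25) → (-516/25, 81/25); (8/25, -309/25) → (24/25, -309/25); (-96/25, -42/25) → (-288/25, -42/25); (-14/25, 72/25) → (-42/25, 72/25)
T4 reflect across x = 0: (-516/25, 81/25) → (516/25, 81/25); (24/25, -309/25) → (-24/25, -309/25); (-288/25, -42/25) → (288/25, -42/25); (-42/25, 72/25) → (42/25, 72/25)
T5 shear: y ← y − 1·x: (516/25, 81/25) → (516/25, -87/5); (-24/25, -309/25) → (-24/25, -57/5); (288/25, -42/25) → (288/25, -66/5); (42/25, 72/25) → (42/25, 6/5)
T6 reflect across x = 0: (516/25, -87/5) → (-516/25, -87/5); (-24/25, -57/5) → (24/25, -57/5); (288/25, -66/5) → (-288/25, -66/5); (42/25, 6/5) → (-42/25, 6/5)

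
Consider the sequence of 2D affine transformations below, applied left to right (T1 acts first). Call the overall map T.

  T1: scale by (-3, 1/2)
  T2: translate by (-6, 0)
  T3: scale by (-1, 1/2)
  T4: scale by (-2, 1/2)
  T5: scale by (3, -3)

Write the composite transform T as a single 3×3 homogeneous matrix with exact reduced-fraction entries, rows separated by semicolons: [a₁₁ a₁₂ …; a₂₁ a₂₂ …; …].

T1 = [-3 0 0; 0 1/2 0; 0 0 1]
T2·T1 = [-3 0 -6; 0 1/2 0; 0 0 1]
T3·…·T1 = [3 0 6; 0 1/4 0; 0 0 1]
T4·…·T1 = [-6 0 -12; 0 1/8 0; 0 0 1]
T5·…·T1 = [-18 0 -36; 0 -3/8 0; 0 0 1]

T = [-18 0 -36; 0 -3/8 0; 0 0 1]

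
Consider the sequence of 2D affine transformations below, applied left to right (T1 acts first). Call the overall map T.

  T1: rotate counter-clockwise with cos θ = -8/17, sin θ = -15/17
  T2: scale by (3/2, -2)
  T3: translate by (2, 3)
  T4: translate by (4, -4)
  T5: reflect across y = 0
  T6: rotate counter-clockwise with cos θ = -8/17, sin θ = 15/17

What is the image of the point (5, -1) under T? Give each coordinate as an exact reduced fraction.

T1 rotate counter-clockwise with cos θ = -8/17, sin θ = -15/17: (5, -1) → (-55/17, -67/17)
T2 scale by (3/2, -2): (-55/17, -67/17) → (-165/34, 134/17)
T3 translate by (2, 3): (-165/34, 134/17) → (-97/34, 185/17)
T4 translate by (4, -4): (-97/34, 185/17) → (39/34, 117/17)
T5 reflect across y = 0: (39/34, 117/17) → (39/34, -117/17)
T6 rotate counter-clockwise with cos θ = -8/17, sin θ = 15/17: (39/34, -117/17) → (1599/289, 2457/578)

T(p) = (1599/289, 2457/578)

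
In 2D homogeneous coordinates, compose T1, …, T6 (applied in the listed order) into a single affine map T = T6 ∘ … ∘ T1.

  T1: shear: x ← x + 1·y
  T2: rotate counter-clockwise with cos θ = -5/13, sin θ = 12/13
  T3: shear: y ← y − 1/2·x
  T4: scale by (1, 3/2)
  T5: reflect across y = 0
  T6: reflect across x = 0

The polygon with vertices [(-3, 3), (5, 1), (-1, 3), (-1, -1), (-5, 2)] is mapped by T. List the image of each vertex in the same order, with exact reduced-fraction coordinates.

image vertices: (36/13, -9/26), (42/13, -132/13), (46/13, -48/13), (-22/13, 45/13), (9/13, 249/52)

T1 shear: x ← x + 1·y: (-3, 3) → (0, 3); (5, 1) → (6, 1); (-1, 3) → (2, 3); (-1, -1) → (-2, -1); (-5, 2) → (-3, 2)
T2 rotate counter-clockwise with cos θ = -5/13, sin θ = 12/13: (0, 3) → (-36/13, -15/13); (6, 1) → (-42/13, 67/13); (2, 3) → (-46/13, 9/13); (-2, -1) → (22/13, -19/13); (-3, 2) → (-9/13, -46/13)
T3 shear: y ← y − 1/2·x: (-36/13, -15/13) → (-36/13, 3/13); (-42/13, 67/13) → (-42/13, 88/13); (-46/13, 9/13) → (-46/13, 32/13); (22/13, -19/13) → (22/13, -30/13); (-9/13, -46/13) → (-9/13, -83/26)
T4 scale by (1, 3/2): (-36/13, 3/13) → (-36/13, 9/26); (-42/13, 88/13) → (-42/13, 132/13); (-46/13, 32/13) → (-46/13, 48/13); (22/13, -30/13) → (22/13, -45/13); (-9/13, -83/26) → (-9/13, -249/52)
T5 reflect across y = 0: (-36/13, 9/26) → (-36/13, -9/26); (-42/13, 132/13) → (-42/13, -132/13); (-46/13, 48/13) → (-46/13, -48/13); (22/13, -45/13) → (22/13, 45/13); (-9/13, -249/52) → (-9/13, 249/52)
T6 reflect across x = 0: (-36/13, -9/26) → (36/13, -9/26); (-42/13, -132/13) → (42/13, -132/13); (-46/13, -48/13) → (46/13, -48/13); (22/13, 45/13) → (-22/13, 45/13); (-9/13, 249/52) → (9/13, 249/52)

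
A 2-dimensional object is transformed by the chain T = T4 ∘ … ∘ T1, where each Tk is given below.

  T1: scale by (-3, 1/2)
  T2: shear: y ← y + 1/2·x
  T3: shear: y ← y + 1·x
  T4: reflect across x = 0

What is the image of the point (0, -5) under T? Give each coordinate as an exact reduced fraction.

T1 scale by (-3, 1/2): (0, -5) → (0, -5/2)
T2 shear: y ← y + 1/2·x: (0, -5/2) → (0, -5/2)
T3 shear: y ← y + 1·x: (0, -5/2) → (0, -5/2)
T4 reflect across x = 0: (0, -5/2) → (0, -5/2)

T(p) = (0, -5/2)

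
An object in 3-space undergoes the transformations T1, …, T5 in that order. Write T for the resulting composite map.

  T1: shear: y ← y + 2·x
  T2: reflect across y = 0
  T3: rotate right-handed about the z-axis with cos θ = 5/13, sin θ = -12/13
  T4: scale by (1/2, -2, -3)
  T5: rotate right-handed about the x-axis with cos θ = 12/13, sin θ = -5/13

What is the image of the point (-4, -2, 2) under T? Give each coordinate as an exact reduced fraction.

T(p) = (50/13, -2742/169, 44/169)

T1 shear: y ← y + 2·x: (-4, -2, 2) → (-4, -10, 2)
T2 reflect across y = 0: (-4, -10, 2) → (-4, 10, 2)
T3 rotate right-handed about the z-axis with cos θ = 5/13, sin θ = -12/13: (-4, 10, 2) → (100/13, 98/13, 2)
T4 scale by (1/2, -2, -3): (100/13, 98/13, 2) → (50/13, -196/13, -6)
T5 rotate right-handed about the x-axis with cos θ = 12/13, sin θ = -5/13: (50/13, -196/13, -6) → (50/13, -2742/169, 44/169)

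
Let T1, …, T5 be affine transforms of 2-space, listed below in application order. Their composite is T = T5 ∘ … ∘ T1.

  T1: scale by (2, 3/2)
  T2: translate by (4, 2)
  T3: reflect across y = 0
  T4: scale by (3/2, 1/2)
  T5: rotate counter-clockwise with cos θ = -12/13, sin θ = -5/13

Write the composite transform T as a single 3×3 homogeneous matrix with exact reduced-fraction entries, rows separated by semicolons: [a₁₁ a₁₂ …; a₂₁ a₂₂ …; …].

T = [-36/13 -15/52 -77/13; -15/13 9/13 -18/13; 0 0 1]

T1 = [2 0 0; 0 3/2 0; 0 0 1]
T2·T1 = [2 0 4; 0 3/2 2; 0 0 1]
T3·…·T1 = [2 0 4; 0 -3/2 -2; 0 0 1]
T4·…·T1 = [3 0 6; 0 -3/4 -1; 0 0 1]
T5·…·T1 = [-36/13 -15/52 -77/13; -15/13 9/13 -18/13; 0 0 1]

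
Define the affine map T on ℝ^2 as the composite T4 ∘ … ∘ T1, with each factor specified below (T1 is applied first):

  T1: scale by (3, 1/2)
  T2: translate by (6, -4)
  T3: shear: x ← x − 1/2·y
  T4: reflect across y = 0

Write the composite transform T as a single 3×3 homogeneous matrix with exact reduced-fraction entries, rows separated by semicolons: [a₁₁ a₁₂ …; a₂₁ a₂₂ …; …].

T = [3 -1/4 8; 0 -1/2 4; 0 0 1]

T1 = [3 0 0; 0 1/2 0; 0 0 1]
T2·T1 = [3 0 6; 0 1/2 -4; 0 0 1]
T3·…·T1 = [3 -1/4 8; 0 1/2 -4; 0 0 1]
T4·…·T1 = [3 -1/4 8; 0 -1/2 4; 0 0 1]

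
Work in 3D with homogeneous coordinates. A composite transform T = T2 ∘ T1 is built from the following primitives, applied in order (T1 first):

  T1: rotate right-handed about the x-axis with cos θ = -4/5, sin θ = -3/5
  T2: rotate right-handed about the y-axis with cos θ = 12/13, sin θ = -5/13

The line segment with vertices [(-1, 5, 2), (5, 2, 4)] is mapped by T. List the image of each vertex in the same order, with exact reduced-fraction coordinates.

T1 rotate right-handed about the x-axis with cos θ = -4/5, sin θ = -3/5: (-1, 5, 2) → (-1, -14/5, -23/5); (5, 2, 4) → (5, 4/5, -22/5)
T2 rotate right-handed about the y-axis with cos θ = 12/13, sin θ = -5/13: (-1, -14/5, -23/5) → (11/13, -14/5, -301/65); (5, 4/5, -22/5) → (82/13, 4/5, -139/65)

image vertices: (11/13, -14/5, -301/65), (82/13, 4/5, -139/65)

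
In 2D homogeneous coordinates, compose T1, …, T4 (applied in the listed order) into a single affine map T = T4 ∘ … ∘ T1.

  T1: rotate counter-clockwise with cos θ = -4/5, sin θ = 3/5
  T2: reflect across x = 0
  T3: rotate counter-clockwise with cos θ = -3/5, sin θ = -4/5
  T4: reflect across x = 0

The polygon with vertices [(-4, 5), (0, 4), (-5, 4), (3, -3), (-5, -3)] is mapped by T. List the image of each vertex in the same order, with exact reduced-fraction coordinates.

image vertices: (5, 4), (4, 0), (4, 5), (-3, -3), (-3, 5)

T1 rotate counter-clockwise with cos θ = -4/5, sin θ = 3/5: (-4, 5) → (1/5, -32/5); (0, 4) → (-12/5, -16/5); (-5, 4) → (8/5, -31/5); (3, -3) → (-3/5, 21/5); (-5, -3) → (29/5, -3/5)
T2 reflect across x = 0: (1/5, -32/5) → (-1/5, -32/5); (-12/5, -16/5) → (12/5, -16/5); (8/5, -31/5) → (-8/5, -31/5); (-3/5, 21/5) → (3/5, 21/5); (29/5, -3/5) → (-29/5, -3/5)
T3 rotate counter-clockwise with cos θ = -3/5, sin θ = -4/5: (-1/5, -32/5) → (-5, 4); (12/5, -16/5) → (-4, 0); (-8/5, -31/5) → (-4, 5); (3/5, 21/5) → (3, -3); (-29/5, -3/5) → (3, 5)
T4 reflect across x = 0: (-5, 4) → (5, 4); (-4, 0) → (4, 0); (-4, 5) → (4, 5); (3, -3) → (-3, -3); (3, 5) → (-3, 5)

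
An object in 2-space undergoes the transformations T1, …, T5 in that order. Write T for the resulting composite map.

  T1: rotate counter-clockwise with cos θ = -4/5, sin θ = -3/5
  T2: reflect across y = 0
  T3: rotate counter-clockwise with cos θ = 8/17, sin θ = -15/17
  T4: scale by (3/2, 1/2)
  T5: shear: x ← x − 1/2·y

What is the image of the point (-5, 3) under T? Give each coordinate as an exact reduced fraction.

T1 rotate counter-clockwise with cos θ = -4/5, sin θ = -3/5: (-5, 3) → (29/5, 3/5)
T2 reflect across y = 0: (29/5, 3/5) → (29/5, -3/5)
T3 rotate counter-clockwise with cos θ = 8/17, sin θ = -15/17: (29/5, -3/5) → (11/5, -27/5)
T4 scale by (3/2, 1/2): (11/5, -27/5) → (33/10, -27/10)
T5 shear: x ← x − 1/2·y: (33/10, -27/10) → (93/20, -27/10)

T(p) = (93/20, -27/10)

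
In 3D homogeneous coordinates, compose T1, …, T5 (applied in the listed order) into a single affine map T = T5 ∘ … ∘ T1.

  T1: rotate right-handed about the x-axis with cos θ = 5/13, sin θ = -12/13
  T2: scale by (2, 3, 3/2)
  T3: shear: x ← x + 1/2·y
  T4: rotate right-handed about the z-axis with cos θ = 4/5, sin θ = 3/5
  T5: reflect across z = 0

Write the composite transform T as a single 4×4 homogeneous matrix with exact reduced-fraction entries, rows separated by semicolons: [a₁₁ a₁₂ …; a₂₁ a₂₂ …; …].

T = [8/5 -3/13 -36/65 0; 6/5 33/26 198/65 0; 0 18/13 -15/26 0; 0 0 0 1]

T1 = [1 0 0 0; 0 5/13 12/13 0; 0 -12/13 5/13 0; 0 0 0 1]
T2·T1 = [2 0 0 0; 0 15/13 36/13 0; 0 -18/13 15/26 0; 0 0 0 1]
T3·…·T1 = [2 15/26 18/13 0; 0 15/13 36/13 0; 0 -18/13 15/26 0; 0 0 0 1]
T4·…·T1 = [8/5 -3/13 -36/65 0; 6/5 33/26 198/65 0; 0 -18/13 15/26 0; 0 0 0 1]
T5·…·T1 = [8/5 -3/13 -36/65 0; 6/5 33/26 198/65 0; 0 18/13 -15/26 0; 0 0 0 1]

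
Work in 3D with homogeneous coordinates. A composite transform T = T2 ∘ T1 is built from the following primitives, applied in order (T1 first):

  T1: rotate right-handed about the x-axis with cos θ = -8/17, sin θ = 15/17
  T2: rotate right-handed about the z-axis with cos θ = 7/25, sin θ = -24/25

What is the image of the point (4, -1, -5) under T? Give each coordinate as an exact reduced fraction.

T1 rotate right-handed about the x-axis with cos θ = -8/17, sin θ = 15/17: (4, -1, -5) → (4, 83/17, 25/17)
T2 rotate right-handed about the z-axis with cos θ = 7/25, sin θ = -24/25: (4, 83/17, 25/17) → (2468/425, -1051/425, 25/17)

T(p) = (2468/425, -1051/425, 25/17)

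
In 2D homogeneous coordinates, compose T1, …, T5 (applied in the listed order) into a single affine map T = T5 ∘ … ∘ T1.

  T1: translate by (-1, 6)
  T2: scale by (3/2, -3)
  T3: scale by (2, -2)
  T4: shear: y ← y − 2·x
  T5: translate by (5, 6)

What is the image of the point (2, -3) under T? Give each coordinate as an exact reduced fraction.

T1 translate by (-1, 6): (2, -3) → (1, 3)
T2 scale by (3/2, -3): (1, 3) → (3/2, -9)
T3 scale by (2, -2): (3/2, -9) → (3, 18)
T4 shear: y ← y − 2·x: (3, 18) → (3, 12)
T5 translate by (5, 6): (3, 12) → (8, 18)

T(p) = (8, 18)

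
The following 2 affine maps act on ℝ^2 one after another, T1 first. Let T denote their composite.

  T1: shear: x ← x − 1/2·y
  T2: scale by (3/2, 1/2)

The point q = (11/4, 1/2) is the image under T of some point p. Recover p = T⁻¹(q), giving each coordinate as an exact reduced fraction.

T1 = [1 -1/2 0; 0 1 0; 0 0 1]
T2·T1 = [3/2 -3/4 0; 0 1/2 0; 0 0 1]
det M = 3/4; M⁻¹ = [2/3 1 0; 0 2 0; 0 0 1]
M⁻¹ · (11/4, 1/2)ᵀ = (7/3, 1)ᵀ

p = (7/3, 1)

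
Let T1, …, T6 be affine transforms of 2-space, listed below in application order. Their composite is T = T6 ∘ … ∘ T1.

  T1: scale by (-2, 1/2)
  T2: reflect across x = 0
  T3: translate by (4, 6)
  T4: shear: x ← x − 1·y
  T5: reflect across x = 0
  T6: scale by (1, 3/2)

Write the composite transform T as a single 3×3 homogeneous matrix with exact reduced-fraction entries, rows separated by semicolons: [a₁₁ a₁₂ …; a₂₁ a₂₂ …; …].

T = [-2 1/2 2; 0 3/4 9; 0 0 1]

T1 = [-2 0 0; 0 1/2 0; 0 0 1]
T2·T1 = [2 0 0; 0 1/2 0; 0 0 1]
T3·…·T1 = [2 0 4; 0 1/2 6; 0 0 1]
T4·…·T1 = [2 -1/2 -2; 0 1/2 6; 0 0 1]
T5·…·T1 = [-2 1/2 2; 0 1/2 6; 0 0 1]
T6·…·T1 = [-2 1/2 2; 0 3/4 9; 0 0 1]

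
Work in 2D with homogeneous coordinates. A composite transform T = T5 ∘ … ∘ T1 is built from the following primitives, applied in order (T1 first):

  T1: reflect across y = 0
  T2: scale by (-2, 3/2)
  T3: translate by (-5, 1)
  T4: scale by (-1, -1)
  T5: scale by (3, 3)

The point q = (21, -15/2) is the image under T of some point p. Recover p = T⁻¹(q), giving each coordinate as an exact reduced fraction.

T1 = [1 0 0; 0 -1 0; 0 0 1]
T2·T1 = [-2 0 0; 0 -3/2 0; 0 0 1]
T3·…·T1 = [-2 0 -5; 0 -3/2 1; 0 0 1]
T4·…·T1 = [2 0 5; 0 3/2 -1; 0 0 1]
T5·…·T1 = [6 0 15; 0 9/2 -3; 0 0 1]
det M = 27; M⁻¹ = [1/6 0 -5/2; 0 2/9 2/3; 0 0 1]
M⁻¹ · (21, -15/2)ᵀ = (1, -1)ᵀ

p = (1, -1)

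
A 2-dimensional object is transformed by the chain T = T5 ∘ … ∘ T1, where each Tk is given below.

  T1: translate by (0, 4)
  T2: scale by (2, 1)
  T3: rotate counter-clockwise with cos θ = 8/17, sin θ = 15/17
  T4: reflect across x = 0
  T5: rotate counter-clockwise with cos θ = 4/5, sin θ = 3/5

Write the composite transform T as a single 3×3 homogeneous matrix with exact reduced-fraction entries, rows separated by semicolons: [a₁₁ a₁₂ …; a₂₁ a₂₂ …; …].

T = [-154/85 36/85 144/85; 72/85 77/85 308/85; 0 0 1]

T1 = [1 0 0; 0 1 4; 0 0 1]
T2·T1 = [2 0 0; 0 1 4; 0 0 1]
T3·…·T1 = [16/17 -15/17 -60/17; 30/17 8/17 32/17; 0 0 1]
T4·…·T1 = [-16/17 15/17 60/17; 30/17 8/17 32/17; 0 0 1]
T5·…·T1 = [-154/85 36/85 144/85; 72/85 77/85 308/85; 0 0 1]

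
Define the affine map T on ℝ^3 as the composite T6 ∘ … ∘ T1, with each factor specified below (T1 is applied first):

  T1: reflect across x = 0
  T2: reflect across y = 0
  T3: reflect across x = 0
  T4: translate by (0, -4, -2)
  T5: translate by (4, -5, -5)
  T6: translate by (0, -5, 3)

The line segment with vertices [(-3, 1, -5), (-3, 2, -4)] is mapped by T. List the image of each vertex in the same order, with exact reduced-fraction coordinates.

T1 reflect across x = 0: (-3, 1, -5) → (3, 1, -5); (-3, 2, -4) → (3, 2, -4)
T2 reflect across y = 0: (3, 1, -5) → (3, -1, -5); (3, 2, -4) → (3, -2, -4)
T3 reflect across x = 0: (3, -1, -5) → (-3, -1, -5); (3, -2, -4) → (-3, -2, -4)
T4 translate by (0, -4, -2): (-3, -1, -5) → (-3, -5, -7); (-3, -2, -4) → (-3, -6, -6)
T5 translate by (4, -5, -5): (-3, -5, -7) → (1, -10, -12); (-3, -6, -6) → (1, -11, -11)
T6 translate by (0, -5, 3): (1, -10, -12) → (1, -15, -9); (1, -11, -11) → (1, -16, -8)

image vertices: (1, -15, -9), (1, -16, -8)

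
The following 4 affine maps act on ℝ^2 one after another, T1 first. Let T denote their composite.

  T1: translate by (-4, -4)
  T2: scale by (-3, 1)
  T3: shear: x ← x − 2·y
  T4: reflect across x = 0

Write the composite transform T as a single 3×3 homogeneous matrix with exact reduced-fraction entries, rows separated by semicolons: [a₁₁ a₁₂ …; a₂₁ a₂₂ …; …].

T1 = [1 0 -4; 0 1 -4; 0 0 1]
T2·T1 = [-3 0 12; 0 1 -4; 0 0 1]
T3·…·T1 = [-3 -2 20; 0 1 -4; 0 0 1]
T4·…·T1 = [3 2 -20; 0 1 -4; 0 0 1]

T = [3 2 -20; 0 1 -4; 0 0 1]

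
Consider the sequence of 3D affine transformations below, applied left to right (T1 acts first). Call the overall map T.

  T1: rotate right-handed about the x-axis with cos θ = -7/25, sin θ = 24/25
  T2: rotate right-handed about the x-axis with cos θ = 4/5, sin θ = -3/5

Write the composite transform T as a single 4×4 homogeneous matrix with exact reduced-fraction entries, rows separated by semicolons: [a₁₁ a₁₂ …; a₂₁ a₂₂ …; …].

T = [1 0 0 0; 0 44/125 -117/125 0; 0 117/125 44/125 0; 0 0 0 1]

T1 = [1 0 0 0; 0 -7/25 -24/25 0; 0 24/25 -7/25 0; 0 0 0 1]
T2·T1 = [1 0 0 0; 0 44/125 -117/125 0; 0 117/125 44/125 0; 0 0 0 1]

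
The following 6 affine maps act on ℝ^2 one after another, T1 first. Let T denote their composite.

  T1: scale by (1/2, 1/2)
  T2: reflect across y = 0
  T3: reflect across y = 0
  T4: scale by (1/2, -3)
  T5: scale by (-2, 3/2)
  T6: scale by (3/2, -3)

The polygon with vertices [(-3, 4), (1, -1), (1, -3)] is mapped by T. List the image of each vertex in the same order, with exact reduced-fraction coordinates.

image vertices: (9/4, 27), (-3/4, -27/4), (-3/4, -81/4)

T1 scale by (1/2, 1/2): (-3, 4) → (-3/2, 2); (1, -1) → (1/2, -1/2); (1, -3) → (1/2, -3/2)
T2 reflect across y = 0: (-3/2, 2) → (-3/2, -2); (1/2, -1/2) → (1/2, 1/2); (1/2, -3/2) → (1/2, 3/2)
T3 reflect across y = 0: (-3/2, -2) → (-3/2, 2); (1/2, 1/2) → (1/2, -1/2); (1/2, 3/2) → (1/2, -3/2)
T4 scale by (1/2, -3): (-3/2, 2) → (-3/4, -6); (1/2, -1/2) → (1/4, 3/2); (1/2, -3/2) → (1/4, 9/2)
T5 scale by (-2, 3/2): (-3/4, -6) → (3/2, -9); (1/4, 3/2) → (-1/2, 9/4); (1/4, 9/2) → (-1/2, 27/4)
T6 scale by (3/2, -3): (3/2, -9) → (9/4, 27); (-1/2, 9/4) → (-3/4, -27/4); (-1/2, 27/4) → (-3/4, -81/4)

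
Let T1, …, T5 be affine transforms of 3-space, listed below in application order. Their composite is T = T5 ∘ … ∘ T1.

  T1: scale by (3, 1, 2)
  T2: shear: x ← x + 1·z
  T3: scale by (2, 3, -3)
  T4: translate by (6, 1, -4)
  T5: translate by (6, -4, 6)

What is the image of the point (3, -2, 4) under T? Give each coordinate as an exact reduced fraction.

T1 scale by (3, 1, 2): (3, -2, 4) → (9, -2, 8)
T2 shear: x ← x + 1·z: (9, -2, 8) → (17, -2, 8)
T3 scale by (2, 3, -3): (17, -2, 8) → (34, -6, -24)
T4 translate by (6, 1, -4): (34, -6, -24) → (40, -5, -28)
T5 translate by (6, -4, 6): (40, -5, -28) → (46, -9, -22)

T(p) = (46, -9, -22)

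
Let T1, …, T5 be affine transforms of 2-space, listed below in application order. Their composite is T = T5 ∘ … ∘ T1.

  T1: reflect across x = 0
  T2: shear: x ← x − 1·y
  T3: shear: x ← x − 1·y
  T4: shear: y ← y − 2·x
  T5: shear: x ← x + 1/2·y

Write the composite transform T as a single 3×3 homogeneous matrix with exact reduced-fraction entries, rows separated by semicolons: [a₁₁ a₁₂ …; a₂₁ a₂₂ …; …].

T1 = [-1 0 0; 0 1 0; 0 0 1]
T2·T1 = [-1 -1 0; 0 1 0; 0 0 1]
T3·…·T1 = [-1 -2 0; 0 1 0; 0 0 1]
T4·…·T1 = [-1 -2 0; 2 5 0; 0 0 1]
T5·…·T1 = [0 1/2 0; 2 5 0; 0 0 1]

T = [0 1/2 0; 2 5 0; 0 0 1]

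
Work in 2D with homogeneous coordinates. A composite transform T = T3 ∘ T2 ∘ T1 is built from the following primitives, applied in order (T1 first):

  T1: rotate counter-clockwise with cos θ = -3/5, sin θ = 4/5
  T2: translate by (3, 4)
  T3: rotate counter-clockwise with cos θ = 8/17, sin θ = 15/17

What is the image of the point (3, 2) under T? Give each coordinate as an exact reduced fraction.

T(p) = (-406/85, 178/85)

T1 rotate counter-clockwise with cos θ = -3/5, sin θ = 4/5: (3, 2) → (-17/5, 6/5)
T2 translate by (3, 4): (-17/5, 6/5) → (-2/5, 26/5)
T3 rotate counter-clockwise with cos θ = 8/17, sin θ = 15/17: (-2/5, 26/5) → (-406/85, 178/85)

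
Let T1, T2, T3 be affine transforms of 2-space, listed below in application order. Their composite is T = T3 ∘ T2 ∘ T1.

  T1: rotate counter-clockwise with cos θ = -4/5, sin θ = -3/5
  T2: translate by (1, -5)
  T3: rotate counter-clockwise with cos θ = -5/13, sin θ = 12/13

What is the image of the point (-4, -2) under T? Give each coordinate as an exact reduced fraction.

T(p) = (-3/13, 41/13)

T1 rotate counter-clockwise with cos θ = -4/5, sin θ = -3/5: (-4, -2) → (2, 4)
T2 translate by (1, -5): (2, 4) → (3, -1)
T3 rotate counter-clockwise with cos θ = -5/13, sin θ = 12/13: (3, -1) → (-3/13, 41/13)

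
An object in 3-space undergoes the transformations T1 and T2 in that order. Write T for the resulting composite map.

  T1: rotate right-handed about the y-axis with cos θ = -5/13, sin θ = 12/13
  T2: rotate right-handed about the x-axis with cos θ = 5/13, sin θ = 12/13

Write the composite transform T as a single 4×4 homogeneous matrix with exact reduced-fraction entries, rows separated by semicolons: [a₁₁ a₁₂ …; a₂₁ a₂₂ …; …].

T = [-5/13 0 12/13 0; 144/169 5/13 60/169 0; -60/169 12/13 -25/169 0; 0 0 0 1]

T1 = [-5/13 0 12/13 0; 0 1 0 0; -12/13 0 -5/13 0; 0 0 0 1]
T2·T1 = [-5/13 0 12/13 0; 144/169 5/13 60/169 0; -60/169 12/13 -25/169 0; 0 0 0 1]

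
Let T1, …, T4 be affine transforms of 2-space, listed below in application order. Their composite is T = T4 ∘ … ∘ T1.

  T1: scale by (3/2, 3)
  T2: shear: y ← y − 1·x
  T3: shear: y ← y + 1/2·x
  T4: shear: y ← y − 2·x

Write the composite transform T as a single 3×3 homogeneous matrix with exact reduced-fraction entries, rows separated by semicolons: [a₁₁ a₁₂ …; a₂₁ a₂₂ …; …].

T1 = [3/2 0 0; 0 3 0; 0 0 1]
T2·T1 = [3/2 0 0; -3/2 3 0; 0 0 1]
T3·…·T1 = [3/2 0 0; -3/4 3 0; 0 0 1]
T4·…·T1 = [3/2 0 0; -15/4 3 0; 0 0 1]

T = [3/2 0 0; -15/4 3 0; 0 0 1]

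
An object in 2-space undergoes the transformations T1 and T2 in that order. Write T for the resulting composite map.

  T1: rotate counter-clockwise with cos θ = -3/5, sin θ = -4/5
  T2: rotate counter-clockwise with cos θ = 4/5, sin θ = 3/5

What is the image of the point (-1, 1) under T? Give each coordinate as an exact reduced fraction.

T1 rotate counter-clockwise with cos θ = -3/5, sin θ = -4/5: (-1, 1) → (7/5, 1/5)
T2 rotate counter-clockwise with cos θ = 4/5, sin θ = 3/5: (7/5, 1/5) → (1, 1)

T(p) = (1, 1)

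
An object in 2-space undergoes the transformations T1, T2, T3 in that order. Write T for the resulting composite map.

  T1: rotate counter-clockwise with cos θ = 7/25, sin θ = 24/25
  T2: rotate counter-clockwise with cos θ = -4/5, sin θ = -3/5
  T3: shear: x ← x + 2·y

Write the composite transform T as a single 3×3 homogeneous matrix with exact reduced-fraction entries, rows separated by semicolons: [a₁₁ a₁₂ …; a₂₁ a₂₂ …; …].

T = [-38/25 41/25 0; -117/125 44/125 0; 0 0 1]

T1 = [7/25 -24/25 0; 24/25 7/25 0; 0 0 1]
T2·T1 = [44/125 117/125 0; -117/125 44/125 0; 0 0 1]
T3·…·T1 = [-38/25 41/25 0; -117/125 44/125 0; 0 0 1]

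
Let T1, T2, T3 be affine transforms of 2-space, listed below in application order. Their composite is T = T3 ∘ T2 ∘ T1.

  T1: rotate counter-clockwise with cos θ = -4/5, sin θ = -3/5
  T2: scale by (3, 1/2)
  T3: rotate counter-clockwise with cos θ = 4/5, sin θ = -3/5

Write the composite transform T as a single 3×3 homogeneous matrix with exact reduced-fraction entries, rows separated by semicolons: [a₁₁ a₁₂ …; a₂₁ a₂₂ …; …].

T1 = [-4/5 3/5 0; -3/5 -4/5 0; 0 0 1]
T2·T1 = [-12/5 9/5 0; -3/10 -2/5 0; 0 0 1]
T3·…·T1 = [-21/10 6/5 0; 6/5 -7/5 0; 0 0 1]

T = [-21/10 6/5 0; 6/5 -7/5 0; 0 0 1]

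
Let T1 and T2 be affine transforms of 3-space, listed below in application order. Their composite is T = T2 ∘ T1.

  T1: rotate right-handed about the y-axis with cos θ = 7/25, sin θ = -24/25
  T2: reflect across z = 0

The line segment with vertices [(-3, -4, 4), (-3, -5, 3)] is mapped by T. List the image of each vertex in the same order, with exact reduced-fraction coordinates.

T1 rotate right-handed about the y-axis with cos θ = 7/25, sin θ = -24/25: (-3, -4, 4) → (-117/25, -4, -44/25); (-3, -5, 3) → (-93/25, -5, -51/25)
T2 reflect across z = 0: (-117/25, -4, -44/25) → (-117/25, -4, 44/25); (-93/25, -5, -51/25) → (-93/25, -5, 51/25)

image vertices: (-117/25, -4, 44/25), (-93/25, -5, 51/25)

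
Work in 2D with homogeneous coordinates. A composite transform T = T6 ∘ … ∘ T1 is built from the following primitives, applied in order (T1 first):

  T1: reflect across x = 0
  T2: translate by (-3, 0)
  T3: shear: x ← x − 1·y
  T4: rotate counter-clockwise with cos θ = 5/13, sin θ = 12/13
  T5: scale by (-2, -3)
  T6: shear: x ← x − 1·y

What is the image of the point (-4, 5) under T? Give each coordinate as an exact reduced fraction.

T(p) = (7, 69/13)

T1 reflect across x = 0: (-4, 5) → (4, 5)
T2 translate by (-3, 0): (4, 5) → (1, 5)
T3 shear: x ← x − 1·y: (1, 5) → (-4, 5)
T4 rotate counter-clockwise with cos θ = 5/13, sin θ = 12/13: (-4, 5) → (-80/13, -23/13)
T5 scale by (-2, -3): (-80/13, -23/13) → (160/13, 69/13)
T6 shear: x ← x − 1·y: (160/13, 69/13) → (7, 69/13)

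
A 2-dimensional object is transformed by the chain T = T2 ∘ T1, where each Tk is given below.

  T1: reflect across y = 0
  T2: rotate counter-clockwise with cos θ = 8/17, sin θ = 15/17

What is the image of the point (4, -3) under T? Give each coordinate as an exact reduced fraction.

T1 reflect across y = 0: (4, -3) → (4, 3)
T2 rotate counter-clockwise with cos θ = 8/17, sin θ = 15/17: (4, 3) → (-13/17, 84/17)

T(p) = (-13/17, 84/17)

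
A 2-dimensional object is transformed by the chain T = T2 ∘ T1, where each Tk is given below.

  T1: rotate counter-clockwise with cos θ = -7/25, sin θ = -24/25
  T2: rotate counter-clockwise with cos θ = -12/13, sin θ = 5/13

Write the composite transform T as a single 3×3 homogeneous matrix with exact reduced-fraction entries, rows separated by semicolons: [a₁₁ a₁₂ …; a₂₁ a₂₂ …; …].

T1 = [-7/25 24/25 0; -24/25 -7/25 0; 0 0 1]
T2·T1 = [204/325 -253/325 0; 253/325 204/325 0; 0 0 1]

T = [204/325 -253/325 0; 253/325 204/325 0; 0 0 1]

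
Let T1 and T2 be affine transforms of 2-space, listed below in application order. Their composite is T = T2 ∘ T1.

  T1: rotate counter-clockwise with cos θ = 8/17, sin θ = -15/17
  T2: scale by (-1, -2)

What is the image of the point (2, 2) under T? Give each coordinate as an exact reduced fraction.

T1 rotate counter-clockwise with cos θ = 8/17, sin θ = -15/17: (2, 2) → (46/17, -14/17)
T2 scale by (-1, -2): (46/17, -14/17) → (-46/17, 28/17)

T(p) = (-46/17, 28/17)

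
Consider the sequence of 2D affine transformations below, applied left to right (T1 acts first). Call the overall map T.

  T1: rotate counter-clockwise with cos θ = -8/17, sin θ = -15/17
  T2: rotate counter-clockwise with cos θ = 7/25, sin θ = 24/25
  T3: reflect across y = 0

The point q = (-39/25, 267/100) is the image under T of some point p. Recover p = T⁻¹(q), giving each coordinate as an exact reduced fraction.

T1 = [-8/17 15/17 0; -15/17 -8/17 0; 0 0 1]
T2·T1 = [304/425 297/425 0; -297/425 304/425 0; 0 0 1]
T3·…·T1 = [304/425 297/425 0; 297/425 -304/425 0; 0 0 1]
det M = -1; M⁻¹ = [304/425 297/425 0; 297/425 -304/425 0; 0 0 1]
M⁻¹ · (-39/25, 267/100)ᵀ = (3/4, -3)ᵀ

p = (3/4, -3)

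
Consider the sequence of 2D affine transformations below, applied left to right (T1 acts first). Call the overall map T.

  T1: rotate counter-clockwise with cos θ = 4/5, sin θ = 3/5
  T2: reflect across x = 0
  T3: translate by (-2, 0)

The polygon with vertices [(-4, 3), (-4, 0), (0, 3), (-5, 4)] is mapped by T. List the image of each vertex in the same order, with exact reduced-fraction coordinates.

T1 rotate counter-clockwise with cos θ = 4/5, sin θ = 3/5: (-4, 3) → (-5, 0); (-4, 0) → (-16/5, -12/5); (0, 3) → (-9/5, 12/5); (-5, 4) → (-32/5, 1/5)
T2 reflect across x = 0: (-5, 0) → (5, 0); (-16/5, -12/5) → (16/5, -12/5); (-9/5, 12/5) → (9/5, 12/5); (-32/5, 1/5) → (32/5, 1/5)
T3 translate by (-2, 0): (5, 0) → (3, 0); (16/5, -12/5) → (6/5, -12/5); (9/5, 12/5) → (-1/5, 12/5); (32/5, 1/5) → (22/5, 1/5)

image vertices: (3, 0), (6/5, -12/5), (-1/5, 12/5), (22/5, 1/5)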